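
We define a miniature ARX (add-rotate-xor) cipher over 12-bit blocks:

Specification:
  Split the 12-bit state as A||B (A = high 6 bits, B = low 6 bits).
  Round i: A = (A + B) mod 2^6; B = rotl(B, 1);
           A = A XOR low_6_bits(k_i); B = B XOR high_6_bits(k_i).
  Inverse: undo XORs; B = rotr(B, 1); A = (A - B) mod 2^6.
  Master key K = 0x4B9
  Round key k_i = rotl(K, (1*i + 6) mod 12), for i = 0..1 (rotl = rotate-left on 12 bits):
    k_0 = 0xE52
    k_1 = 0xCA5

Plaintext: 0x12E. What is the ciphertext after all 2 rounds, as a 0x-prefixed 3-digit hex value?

0x87B

s_0 = plaintext = 0x12E
s_1 = Round(s_0, k_0) = 0x824
s_2 = Round(s_1, k_1) = 0x87B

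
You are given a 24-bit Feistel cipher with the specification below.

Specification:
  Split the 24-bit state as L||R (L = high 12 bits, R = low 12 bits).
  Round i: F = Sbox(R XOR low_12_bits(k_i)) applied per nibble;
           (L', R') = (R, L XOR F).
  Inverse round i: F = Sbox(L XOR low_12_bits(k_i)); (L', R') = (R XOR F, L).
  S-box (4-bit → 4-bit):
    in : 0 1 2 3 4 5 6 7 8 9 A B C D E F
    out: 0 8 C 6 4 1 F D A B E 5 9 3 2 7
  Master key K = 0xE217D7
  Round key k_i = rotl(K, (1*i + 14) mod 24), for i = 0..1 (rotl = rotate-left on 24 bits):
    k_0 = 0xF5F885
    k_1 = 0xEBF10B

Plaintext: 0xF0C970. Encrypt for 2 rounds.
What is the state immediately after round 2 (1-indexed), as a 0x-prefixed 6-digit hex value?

0x77D6AF

s_0 = plaintext = 0xF0C970
s_1 = Round(s_0, k_0) = 0x97077D
s_2 = Round(s_1, k_1) = 0x77D6AF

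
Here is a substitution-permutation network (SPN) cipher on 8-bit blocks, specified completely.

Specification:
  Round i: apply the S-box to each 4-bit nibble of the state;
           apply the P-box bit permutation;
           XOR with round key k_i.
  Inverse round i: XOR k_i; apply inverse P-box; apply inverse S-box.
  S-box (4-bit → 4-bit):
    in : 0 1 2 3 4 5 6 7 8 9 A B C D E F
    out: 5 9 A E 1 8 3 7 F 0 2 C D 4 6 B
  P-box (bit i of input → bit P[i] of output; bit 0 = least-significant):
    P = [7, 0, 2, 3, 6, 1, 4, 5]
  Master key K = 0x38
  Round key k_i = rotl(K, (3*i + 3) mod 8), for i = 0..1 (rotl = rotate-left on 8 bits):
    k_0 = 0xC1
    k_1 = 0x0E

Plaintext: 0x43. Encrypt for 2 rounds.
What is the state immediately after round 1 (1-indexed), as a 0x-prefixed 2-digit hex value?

s_0 = plaintext = 0x43
s_1 = Round(s_0, k_0) = 0x8C
s_2 = Round(s_1, k_1) = 0xF0

0x8C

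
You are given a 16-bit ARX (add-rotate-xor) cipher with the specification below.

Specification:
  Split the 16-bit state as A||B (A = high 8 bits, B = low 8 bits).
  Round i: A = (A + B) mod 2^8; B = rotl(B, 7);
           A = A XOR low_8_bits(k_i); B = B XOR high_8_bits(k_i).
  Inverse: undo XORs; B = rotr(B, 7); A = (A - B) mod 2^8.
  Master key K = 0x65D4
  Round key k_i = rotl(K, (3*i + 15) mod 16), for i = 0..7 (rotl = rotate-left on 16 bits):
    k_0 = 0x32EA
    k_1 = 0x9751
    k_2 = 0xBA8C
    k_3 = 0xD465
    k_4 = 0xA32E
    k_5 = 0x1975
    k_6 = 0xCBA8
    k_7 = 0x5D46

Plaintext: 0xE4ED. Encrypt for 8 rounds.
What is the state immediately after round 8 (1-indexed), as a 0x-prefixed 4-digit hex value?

s_0 = plaintext = 0xE4ED
s_1 = Round(s_0, k_0) = 0x3BC4
s_2 = Round(s_1, k_1) = 0xAEF5
s_3 = Round(s_2, k_2) = 0x2F40
s_4 = Round(s_3, k_3) = 0x0AF4
s_5 = Round(s_4, k_4) = 0xD0D9
s_6 = Round(s_5, k_5) = 0xDCF5
s_7 = Round(s_6, k_6) = 0x7931
s_8 = Round(s_7, k_7) = 0xECC5

0xECC5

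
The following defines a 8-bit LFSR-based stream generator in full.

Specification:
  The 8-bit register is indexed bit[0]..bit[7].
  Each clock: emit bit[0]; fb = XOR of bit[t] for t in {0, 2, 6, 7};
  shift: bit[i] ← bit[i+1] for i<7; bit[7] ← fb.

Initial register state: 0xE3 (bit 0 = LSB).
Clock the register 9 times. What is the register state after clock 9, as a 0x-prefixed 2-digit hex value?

reg_0 = 0xE3
clock 1: out=1, reg = 0xF1
clock 2: out=1, reg = 0xF8
clock 3: out=0, reg = 0x7C
clock 4: out=0, reg = 0x3E
clock 5: out=0, reg = 0x9F
clock 6: out=1, reg = 0xCF
clock 7: out=1, reg = 0x67
clock 8: out=1, reg = 0xB3
clock 9: out=1, reg = 0x59

0x59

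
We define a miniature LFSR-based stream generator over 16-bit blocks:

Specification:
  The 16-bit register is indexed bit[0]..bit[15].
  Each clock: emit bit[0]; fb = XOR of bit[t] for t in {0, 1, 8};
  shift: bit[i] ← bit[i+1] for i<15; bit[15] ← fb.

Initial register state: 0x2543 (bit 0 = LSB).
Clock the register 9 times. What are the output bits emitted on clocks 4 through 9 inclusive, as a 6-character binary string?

000101

reg_0 = 0x2543
clock 1: out=1, reg = 0x92A1
clock 2: out=1, reg = 0xC950
clock 3: out=0, reg = 0xE4A8
clock 4: out=0, reg = 0x7254
clock 5: out=0, reg = 0x392A
clock 6: out=0, reg = 0x1C95
clock 7: out=1, reg = 0x8E4A
clock 8: out=0, reg = 0xC725
clock 9: out=1, reg = 0x6392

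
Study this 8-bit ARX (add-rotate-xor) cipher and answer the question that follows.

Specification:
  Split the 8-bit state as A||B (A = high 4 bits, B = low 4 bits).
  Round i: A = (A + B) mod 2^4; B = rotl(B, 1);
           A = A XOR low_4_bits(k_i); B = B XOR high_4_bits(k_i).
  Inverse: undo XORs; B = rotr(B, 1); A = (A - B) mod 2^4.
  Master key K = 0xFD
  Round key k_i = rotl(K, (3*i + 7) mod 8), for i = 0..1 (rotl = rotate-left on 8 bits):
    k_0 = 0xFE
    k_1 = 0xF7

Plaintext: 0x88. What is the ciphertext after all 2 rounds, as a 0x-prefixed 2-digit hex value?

0xB2

s_0 = plaintext = 0x88
s_1 = Round(s_0, k_0) = 0xEE
s_2 = Round(s_1, k_1) = 0xB2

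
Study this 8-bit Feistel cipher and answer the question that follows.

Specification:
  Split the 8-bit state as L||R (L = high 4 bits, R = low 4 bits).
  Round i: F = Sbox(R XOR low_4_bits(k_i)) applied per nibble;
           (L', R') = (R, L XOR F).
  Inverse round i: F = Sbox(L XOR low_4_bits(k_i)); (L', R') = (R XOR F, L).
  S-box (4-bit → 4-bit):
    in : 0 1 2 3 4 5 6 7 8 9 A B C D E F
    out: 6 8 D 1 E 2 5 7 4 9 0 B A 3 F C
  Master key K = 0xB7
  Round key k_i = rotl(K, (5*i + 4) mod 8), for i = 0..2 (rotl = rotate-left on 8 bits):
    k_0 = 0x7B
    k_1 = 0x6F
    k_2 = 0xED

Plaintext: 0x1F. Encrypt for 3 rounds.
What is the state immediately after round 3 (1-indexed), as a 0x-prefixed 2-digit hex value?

s_0 = plaintext = 0x1F
s_1 = Round(s_0, k_0) = 0xFF
s_2 = Round(s_1, k_1) = 0xF9
s_3 = Round(s_2, k_2) = 0x91

0x91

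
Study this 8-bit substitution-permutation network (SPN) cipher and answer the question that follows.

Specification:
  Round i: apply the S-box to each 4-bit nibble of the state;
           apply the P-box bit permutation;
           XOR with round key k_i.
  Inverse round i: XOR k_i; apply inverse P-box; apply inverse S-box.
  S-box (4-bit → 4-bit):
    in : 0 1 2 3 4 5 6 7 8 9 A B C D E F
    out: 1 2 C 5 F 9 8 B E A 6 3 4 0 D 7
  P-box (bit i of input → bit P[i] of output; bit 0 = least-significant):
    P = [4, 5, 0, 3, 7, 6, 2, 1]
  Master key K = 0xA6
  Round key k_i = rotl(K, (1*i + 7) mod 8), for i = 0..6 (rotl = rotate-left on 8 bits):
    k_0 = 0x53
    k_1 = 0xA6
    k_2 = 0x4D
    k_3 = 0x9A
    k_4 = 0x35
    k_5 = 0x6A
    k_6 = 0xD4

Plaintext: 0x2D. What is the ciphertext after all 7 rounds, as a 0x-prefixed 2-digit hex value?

0xCF

s_0 = plaintext = 0x2D
s_1 = Round(s_0, k_0) = 0x55
s_2 = Round(s_1, k_1) = 0x3C
s_3 = Round(s_2, k_2) = 0xC8
s_4 = Round(s_3, k_3) = 0xB7
s_5 = Round(s_4, k_4) = 0xCD
s_6 = Round(s_5, k_5) = 0x6E
s_7 = Round(s_6, k_6) = 0xCF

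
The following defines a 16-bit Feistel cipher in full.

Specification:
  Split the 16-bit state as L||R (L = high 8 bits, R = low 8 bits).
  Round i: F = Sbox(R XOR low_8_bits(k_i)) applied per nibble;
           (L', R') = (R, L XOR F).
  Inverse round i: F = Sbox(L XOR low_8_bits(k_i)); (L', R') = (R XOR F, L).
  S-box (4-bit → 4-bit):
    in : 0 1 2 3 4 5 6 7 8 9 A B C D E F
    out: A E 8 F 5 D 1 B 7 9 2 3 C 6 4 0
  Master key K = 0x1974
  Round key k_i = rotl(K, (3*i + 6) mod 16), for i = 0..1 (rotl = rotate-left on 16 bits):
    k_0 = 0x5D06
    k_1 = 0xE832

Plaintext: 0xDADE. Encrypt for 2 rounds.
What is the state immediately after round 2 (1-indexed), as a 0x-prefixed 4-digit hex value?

s_0 = plaintext = 0xDADE
s_1 = Round(s_0, k_0) = 0xDEBD
s_2 = Round(s_1, k_1) = 0xBDAE

0xBDAE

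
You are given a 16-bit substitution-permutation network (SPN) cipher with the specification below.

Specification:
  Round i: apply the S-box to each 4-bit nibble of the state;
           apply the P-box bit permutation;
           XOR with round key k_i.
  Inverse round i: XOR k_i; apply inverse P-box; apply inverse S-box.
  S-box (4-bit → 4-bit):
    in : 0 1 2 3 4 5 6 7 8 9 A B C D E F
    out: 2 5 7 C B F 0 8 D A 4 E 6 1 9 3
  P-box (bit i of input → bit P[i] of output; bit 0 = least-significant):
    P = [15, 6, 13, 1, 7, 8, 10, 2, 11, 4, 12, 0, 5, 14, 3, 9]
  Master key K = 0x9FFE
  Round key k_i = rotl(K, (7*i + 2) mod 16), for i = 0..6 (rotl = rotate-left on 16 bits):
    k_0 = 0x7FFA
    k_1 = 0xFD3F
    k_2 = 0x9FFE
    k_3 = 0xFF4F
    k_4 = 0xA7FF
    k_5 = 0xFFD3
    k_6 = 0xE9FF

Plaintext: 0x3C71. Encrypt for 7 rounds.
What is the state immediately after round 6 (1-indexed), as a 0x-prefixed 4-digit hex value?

s_0 = plaintext = 0x3C71
s_1 = Round(s_0, k_0) = 0xCDE6
s_2 = Round(s_1, k_1) = 0xB5B3
s_3 = Round(s_2, k_2) = 0xE0E1
s_4 = Round(s_3, k_3) = 0x5DFB
s_5 = Round(s_4, k_4) = 0xCC15
s_6 = Round(s_5, k_5) = 0x0B09
s_7 = Round(s_6, k_6) = 0xB8AC

0x0B09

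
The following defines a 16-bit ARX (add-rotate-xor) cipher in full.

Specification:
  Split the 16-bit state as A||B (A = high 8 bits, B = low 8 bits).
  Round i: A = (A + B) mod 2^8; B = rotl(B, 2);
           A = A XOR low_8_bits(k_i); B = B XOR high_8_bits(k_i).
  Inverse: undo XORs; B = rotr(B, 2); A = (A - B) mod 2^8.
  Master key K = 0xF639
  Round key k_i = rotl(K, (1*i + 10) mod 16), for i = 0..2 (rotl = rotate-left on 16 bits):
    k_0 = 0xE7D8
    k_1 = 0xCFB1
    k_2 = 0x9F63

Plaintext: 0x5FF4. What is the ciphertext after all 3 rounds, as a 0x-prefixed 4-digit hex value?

0x4EE3

s_0 = plaintext = 0x5FF4
s_1 = Round(s_0, k_0) = 0x8B34
s_2 = Round(s_1, k_1) = 0x0E1F
s_3 = Round(s_2, k_2) = 0x4EE3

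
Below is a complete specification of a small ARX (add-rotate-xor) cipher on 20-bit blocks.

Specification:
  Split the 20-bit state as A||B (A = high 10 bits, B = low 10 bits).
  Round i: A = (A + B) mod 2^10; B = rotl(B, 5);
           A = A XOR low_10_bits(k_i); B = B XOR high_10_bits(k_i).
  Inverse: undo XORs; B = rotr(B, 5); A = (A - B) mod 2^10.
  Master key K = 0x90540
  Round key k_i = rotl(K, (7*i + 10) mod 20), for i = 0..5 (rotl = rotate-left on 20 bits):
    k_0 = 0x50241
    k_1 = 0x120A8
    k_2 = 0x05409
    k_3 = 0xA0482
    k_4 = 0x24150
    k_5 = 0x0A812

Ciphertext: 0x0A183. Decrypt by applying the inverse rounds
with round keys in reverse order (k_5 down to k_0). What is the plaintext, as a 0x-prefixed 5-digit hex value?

0xE47CE

s_0 = ciphertext = 0x0A183
s_1 = InvRound(s_0, k_5) = 0xC352D
s_2 = InvRound(s_1, k_4) = 0xAC3AD
s_3 = InvRound(s_2, k_3) = 0x2A589
s_4 = InvRound(s_3, k_2) = 0x4538C
s_5 = InvRound(s_4, k_1) = 0x4789E
s_6 = InvRound(s_5, k_0) = 0xE47CE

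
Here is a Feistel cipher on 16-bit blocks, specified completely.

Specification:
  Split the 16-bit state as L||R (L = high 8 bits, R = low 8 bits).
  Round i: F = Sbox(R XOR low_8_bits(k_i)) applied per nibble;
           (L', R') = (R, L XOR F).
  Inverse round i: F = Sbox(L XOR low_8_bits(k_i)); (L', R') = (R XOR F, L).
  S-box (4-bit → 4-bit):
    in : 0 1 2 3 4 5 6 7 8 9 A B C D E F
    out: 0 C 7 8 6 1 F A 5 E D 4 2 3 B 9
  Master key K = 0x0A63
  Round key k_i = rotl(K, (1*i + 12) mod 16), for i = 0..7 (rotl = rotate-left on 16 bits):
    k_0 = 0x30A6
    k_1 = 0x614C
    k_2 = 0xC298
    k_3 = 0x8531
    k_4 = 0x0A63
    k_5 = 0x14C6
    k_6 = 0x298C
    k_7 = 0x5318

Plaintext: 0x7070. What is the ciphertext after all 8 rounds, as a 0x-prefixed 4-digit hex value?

s_0 = plaintext = 0x7070
s_1 = Round(s_0, k_0) = 0x704F
s_2 = Round(s_1, k_1) = 0x4F78
s_3 = Round(s_2, k_2) = 0x78FF
s_4 = Round(s_3, k_3) = 0xFF53
s_5 = Round(s_4, k_4) = 0x537F
s_6 = Round(s_5, k_5) = 0x7F1D
s_7 = Round(s_6, k_6) = 0x1D93
s_8 = Round(s_7, k_7) = 0x9349

0x9349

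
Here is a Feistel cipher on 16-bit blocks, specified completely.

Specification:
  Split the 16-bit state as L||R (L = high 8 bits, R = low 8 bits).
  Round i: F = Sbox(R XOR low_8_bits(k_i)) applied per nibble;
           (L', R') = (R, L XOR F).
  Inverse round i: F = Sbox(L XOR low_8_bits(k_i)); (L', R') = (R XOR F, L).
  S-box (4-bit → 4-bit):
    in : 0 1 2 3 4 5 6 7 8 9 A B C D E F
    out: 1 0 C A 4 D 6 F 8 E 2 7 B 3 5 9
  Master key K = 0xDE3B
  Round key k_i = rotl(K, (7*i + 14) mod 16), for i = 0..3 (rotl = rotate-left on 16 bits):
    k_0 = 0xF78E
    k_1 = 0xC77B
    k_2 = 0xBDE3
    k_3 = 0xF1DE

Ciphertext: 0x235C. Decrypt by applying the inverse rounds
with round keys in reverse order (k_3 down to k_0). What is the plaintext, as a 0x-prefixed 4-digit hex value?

0xCF25

s_0 = ciphertext = 0x235C
s_1 = InvRound(s_0, k_3) = 0xCF23
s_2 = InvRound(s_1, k_2) = 0xE8CF
s_3 = InvRound(s_2, k_1) = 0x25E8
s_4 = InvRound(s_3, k_0) = 0xCF25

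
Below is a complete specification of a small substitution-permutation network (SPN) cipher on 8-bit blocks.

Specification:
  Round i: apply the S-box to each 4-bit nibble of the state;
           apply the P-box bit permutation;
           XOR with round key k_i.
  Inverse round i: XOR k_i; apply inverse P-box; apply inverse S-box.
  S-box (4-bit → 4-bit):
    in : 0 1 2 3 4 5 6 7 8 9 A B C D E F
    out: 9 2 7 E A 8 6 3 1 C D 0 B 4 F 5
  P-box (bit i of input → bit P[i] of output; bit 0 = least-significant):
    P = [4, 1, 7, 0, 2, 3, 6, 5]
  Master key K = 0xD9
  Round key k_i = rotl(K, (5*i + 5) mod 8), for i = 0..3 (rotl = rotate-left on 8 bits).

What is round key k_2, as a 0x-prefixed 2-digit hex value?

K = 0xD9
k_0 = rotl(K, (5*0+5) mod 8) = rotl(K, 5) = 0x3B
k_1 = rotl(K, (5*1+5) mod 8) = rotl(K, 2) = 0x67
k_2 = rotl(K, (5*2+5) mod 8) = rotl(K, 7) = 0xEC

0xEC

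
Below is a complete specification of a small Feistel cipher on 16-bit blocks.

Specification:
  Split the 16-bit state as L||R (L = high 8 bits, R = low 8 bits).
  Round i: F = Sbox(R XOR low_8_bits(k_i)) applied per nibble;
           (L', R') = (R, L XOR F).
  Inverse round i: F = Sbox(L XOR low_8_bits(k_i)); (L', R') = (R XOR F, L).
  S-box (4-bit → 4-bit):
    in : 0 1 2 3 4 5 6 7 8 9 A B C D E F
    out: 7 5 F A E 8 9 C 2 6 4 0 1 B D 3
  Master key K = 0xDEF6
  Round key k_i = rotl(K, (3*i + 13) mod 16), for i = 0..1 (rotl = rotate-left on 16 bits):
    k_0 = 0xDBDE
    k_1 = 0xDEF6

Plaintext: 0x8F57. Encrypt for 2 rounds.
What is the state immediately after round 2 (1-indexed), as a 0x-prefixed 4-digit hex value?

s_0 = plaintext = 0x8F57
s_1 = Round(s_0, k_0) = 0x57A9
s_2 = Round(s_1, k_1) = 0xA9D4

0xA9D4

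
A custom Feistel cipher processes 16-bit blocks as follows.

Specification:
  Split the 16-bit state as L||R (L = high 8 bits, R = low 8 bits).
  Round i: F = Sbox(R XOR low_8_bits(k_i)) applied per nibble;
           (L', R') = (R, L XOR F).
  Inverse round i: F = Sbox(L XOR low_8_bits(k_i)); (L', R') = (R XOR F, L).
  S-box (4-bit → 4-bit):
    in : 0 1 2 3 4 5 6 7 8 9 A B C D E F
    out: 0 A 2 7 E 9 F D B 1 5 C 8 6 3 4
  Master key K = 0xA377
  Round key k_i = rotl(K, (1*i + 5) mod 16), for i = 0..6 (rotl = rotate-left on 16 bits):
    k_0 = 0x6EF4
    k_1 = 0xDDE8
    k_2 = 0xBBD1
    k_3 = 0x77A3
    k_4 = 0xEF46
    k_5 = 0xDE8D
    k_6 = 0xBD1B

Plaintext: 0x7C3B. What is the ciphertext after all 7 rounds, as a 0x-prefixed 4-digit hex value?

0x2FC0

s_0 = plaintext = 0x7C3B
s_1 = Round(s_0, k_0) = 0x3BF8
s_2 = Round(s_1, k_1) = 0xF89B
s_3 = Round(s_2, k_2) = 0x9B1D
s_4 = Round(s_3, k_3) = 0x1D58
s_5 = Round(s_4, k_4) = 0x58BE
s_6 = Round(s_5, k_5) = 0xBE2F
s_7 = Round(s_6, k_6) = 0x2FC0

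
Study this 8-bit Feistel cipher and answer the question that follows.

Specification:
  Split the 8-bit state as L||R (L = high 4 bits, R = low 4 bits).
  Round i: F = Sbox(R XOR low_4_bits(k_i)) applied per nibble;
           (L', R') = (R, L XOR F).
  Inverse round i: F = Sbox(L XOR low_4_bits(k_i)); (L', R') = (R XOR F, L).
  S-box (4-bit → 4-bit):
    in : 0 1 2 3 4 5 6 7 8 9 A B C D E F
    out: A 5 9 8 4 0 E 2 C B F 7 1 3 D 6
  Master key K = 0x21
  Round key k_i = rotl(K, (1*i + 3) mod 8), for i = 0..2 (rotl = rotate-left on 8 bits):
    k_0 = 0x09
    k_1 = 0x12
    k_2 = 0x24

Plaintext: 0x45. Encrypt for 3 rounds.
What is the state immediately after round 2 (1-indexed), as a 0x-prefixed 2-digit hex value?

0x57

s_0 = plaintext = 0x45
s_1 = Round(s_0, k_0) = 0x55
s_2 = Round(s_1, k_1) = 0x57
s_3 = Round(s_2, k_2) = 0x7D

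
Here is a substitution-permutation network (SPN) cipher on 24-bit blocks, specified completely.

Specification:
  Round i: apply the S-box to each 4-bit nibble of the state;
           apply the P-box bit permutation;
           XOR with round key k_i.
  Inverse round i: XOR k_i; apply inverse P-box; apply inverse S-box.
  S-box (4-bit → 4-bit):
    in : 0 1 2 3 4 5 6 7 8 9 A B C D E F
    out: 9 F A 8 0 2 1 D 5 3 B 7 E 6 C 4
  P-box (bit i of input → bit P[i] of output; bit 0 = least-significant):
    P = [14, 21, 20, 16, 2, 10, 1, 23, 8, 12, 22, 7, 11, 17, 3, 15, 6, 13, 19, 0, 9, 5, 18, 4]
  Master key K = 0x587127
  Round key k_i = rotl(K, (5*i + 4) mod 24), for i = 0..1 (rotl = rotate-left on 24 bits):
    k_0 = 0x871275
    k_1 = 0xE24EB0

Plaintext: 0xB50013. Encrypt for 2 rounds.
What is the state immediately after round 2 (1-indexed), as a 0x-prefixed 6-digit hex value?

s_0 = plaintext = 0xB50013
s_1 = Round(s_0, k_0) = 0x02BDD3
s_2 = Round(s_1, k_1) = 0xA170AB

0xA170AB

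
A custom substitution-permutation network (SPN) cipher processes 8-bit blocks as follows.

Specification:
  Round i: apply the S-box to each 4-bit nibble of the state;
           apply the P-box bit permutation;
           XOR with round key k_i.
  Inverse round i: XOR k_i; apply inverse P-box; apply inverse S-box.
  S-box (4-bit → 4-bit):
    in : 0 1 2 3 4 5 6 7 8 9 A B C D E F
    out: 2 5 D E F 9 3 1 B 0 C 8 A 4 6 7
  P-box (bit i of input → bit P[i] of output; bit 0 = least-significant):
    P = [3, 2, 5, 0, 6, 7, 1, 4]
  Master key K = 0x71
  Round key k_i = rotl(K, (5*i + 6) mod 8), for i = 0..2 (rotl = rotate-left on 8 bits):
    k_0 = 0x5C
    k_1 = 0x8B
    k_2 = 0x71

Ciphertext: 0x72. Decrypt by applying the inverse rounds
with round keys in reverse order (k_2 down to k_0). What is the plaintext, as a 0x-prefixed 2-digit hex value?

s_0 = ciphertext = 0x72
s_1 = InvRound(s_0, k_2) = 0xDB
s_2 = InvRound(s_1, k_1) = 0x59
s_3 = InvRound(s_2, k_0) = 0x9C

0x9C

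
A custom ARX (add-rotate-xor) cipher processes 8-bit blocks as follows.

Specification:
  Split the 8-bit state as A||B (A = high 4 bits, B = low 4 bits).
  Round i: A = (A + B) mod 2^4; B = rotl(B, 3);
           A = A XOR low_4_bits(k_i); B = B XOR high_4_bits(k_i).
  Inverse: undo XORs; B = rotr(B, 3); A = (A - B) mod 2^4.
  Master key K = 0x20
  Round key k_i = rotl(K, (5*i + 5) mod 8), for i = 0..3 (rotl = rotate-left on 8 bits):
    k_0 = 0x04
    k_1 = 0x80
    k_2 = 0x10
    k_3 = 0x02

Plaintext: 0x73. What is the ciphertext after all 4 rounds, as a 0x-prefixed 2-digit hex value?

0xC9

s_0 = plaintext = 0x73
s_1 = Round(s_0, k_0) = 0xE9
s_2 = Round(s_1, k_1) = 0x74
s_3 = Round(s_2, k_2) = 0xB3
s_4 = Round(s_3, k_3) = 0xC9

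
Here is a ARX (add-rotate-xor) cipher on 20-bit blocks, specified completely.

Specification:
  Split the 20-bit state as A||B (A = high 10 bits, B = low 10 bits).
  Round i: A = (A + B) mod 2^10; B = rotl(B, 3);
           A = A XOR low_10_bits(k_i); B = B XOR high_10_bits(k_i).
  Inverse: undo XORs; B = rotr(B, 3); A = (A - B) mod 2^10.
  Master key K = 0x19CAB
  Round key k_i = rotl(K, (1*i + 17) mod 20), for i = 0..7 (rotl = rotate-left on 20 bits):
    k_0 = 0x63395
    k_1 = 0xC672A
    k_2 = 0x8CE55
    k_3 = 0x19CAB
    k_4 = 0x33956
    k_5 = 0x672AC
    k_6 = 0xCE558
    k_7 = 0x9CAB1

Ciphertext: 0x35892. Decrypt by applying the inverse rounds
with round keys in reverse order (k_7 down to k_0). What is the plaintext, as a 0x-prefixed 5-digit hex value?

s_0 = ciphertext = 0x35892
s_1 = InvRound(s_0, k_7) = 0x82C5C
s_2 = InvRound(s_1, k_6) = 0x19EEC
s_3 = InvRound(s_2, k_5) = 0x9746E
s_4 = InvRound(s_3, k_4) = 0xBDC14
s_5 = InvRound(s_4, k_3) = 0x3398E
s_6 = InvRound(s_5, k_2) = 0xE92F7
s_7 = InvRound(s_6, k_1) = 0x5473D
s_8 = InvRound(s_7, k_0) = 0x7B8D6

0x7B8D6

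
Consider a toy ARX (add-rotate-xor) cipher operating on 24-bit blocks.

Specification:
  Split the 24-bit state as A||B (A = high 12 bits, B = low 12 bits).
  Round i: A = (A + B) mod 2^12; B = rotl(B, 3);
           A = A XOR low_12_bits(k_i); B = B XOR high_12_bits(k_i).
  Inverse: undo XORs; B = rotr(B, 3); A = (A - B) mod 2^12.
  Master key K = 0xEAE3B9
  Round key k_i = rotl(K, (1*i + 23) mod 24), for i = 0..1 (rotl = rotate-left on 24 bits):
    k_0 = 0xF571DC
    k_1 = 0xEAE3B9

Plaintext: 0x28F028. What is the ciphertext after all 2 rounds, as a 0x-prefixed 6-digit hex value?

s_0 = plaintext = 0x28F028
s_1 = Round(s_0, k_0) = 0x36BE17
s_2 = Round(s_1, k_1) = 0x23BE11

0x23BE11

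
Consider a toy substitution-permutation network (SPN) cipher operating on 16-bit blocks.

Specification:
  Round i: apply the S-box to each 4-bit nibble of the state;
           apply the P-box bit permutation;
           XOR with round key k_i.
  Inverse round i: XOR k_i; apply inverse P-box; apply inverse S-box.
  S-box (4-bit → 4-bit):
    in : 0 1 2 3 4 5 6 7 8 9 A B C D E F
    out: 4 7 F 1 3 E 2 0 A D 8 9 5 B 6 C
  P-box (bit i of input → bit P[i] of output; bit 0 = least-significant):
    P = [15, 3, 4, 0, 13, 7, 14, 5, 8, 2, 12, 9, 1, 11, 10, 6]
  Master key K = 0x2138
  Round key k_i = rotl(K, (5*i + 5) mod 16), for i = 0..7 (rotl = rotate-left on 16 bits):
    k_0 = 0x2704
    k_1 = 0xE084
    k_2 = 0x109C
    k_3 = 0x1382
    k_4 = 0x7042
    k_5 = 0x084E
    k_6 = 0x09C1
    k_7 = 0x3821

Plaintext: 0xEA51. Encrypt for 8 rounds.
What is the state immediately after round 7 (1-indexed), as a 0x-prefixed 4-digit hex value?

0xCB5B

s_0 = plaintext = 0xEA51
s_1 = Round(s_0, k_0) = 0xE9BC
s_2 = Round(s_1, k_1) = 0x5FB4
s_3 = Round(s_2, k_2) = 0xAEF4
s_4 = Round(s_3, k_3) = 0xC3EE
s_5 = Round(s_4, k_4) = 0x35D8
s_6 = Round(s_5, k_5) = 0x3AE1
s_7 = Round(s_6, k_6) = 0xCB5B
s_8 = Round(s_7, k_7) = 0xFF82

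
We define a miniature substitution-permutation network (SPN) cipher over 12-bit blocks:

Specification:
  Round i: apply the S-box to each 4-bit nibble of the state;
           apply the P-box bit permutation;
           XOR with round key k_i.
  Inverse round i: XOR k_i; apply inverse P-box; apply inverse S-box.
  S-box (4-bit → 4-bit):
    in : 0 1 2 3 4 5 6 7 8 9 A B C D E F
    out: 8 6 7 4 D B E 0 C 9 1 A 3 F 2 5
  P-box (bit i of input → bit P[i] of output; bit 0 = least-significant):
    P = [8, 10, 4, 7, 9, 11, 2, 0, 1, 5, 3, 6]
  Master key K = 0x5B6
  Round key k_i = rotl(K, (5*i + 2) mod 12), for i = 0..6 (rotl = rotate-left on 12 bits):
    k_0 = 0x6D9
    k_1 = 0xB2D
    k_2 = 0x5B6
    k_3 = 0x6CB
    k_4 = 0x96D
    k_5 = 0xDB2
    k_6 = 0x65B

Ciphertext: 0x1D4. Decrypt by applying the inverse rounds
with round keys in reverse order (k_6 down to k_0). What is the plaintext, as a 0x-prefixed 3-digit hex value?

0x43C

s_0 = ciphertext = 0x1D4
s_1 = InvRound(s_0, k_6) = 0xF45
s_2 = InvRound(s_1, k_5) = 0x548
s_3 = InvRound(s_2, k_4) = 0xE6E
s_4 = InvRound(s_3, k_3) = 0xE60
s_5 = InvRound(s_4, k_2) = 0x924
s_6 = InvRound(s_5, k_1) = 0x397
s_7 = InvRound(s_6, k_0) = 0x43C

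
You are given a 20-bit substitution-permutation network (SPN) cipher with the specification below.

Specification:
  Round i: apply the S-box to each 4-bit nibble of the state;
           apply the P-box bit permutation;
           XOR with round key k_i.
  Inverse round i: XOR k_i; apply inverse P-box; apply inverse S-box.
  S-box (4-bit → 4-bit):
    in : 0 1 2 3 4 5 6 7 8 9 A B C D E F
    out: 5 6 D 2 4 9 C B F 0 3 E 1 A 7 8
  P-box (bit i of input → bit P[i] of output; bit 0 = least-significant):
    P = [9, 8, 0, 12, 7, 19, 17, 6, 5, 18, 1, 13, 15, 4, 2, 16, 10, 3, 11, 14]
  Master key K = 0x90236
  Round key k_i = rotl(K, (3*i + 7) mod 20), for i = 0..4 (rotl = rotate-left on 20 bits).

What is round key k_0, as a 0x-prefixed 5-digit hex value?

K = 0x90236
k_0 = rotl(K, (3*0+7) mod 20) = rotl(K, 7) = 0x11B48

0x11B48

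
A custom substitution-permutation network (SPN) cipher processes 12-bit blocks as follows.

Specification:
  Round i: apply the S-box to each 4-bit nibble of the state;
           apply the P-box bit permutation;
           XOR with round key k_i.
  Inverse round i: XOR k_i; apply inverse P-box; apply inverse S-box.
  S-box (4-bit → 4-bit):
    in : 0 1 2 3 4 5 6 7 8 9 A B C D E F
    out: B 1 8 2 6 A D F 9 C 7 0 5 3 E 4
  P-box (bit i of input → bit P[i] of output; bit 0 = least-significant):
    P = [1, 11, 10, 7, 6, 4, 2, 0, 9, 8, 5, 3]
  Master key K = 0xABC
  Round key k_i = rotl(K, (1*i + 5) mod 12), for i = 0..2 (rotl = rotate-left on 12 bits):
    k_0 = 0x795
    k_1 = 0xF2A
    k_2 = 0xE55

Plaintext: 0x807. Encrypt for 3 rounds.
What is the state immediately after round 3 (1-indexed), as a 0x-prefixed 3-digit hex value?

0xBD2

s_0 = plaintext = 0x807
s_1 = Round(s_0, k_0) = 0x94E
s_2 = Round(s_1, k_1) = 0x396
s_3 = Round(s_2, k_2) = 0xBD2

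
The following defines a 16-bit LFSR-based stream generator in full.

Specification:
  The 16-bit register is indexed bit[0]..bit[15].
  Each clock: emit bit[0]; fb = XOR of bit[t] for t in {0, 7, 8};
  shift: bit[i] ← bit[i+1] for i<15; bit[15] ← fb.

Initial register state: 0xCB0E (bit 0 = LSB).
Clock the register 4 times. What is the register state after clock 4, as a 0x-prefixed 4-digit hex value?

reg_0 = 0xCB0E
clock 1: out=0, reg = 0xE587
clock 2: out=1, reg = 0xF2C3
clock 3: out=1, reg = 0x7961
clock 4: out=1, reg = 0x3CB0

0x3CB0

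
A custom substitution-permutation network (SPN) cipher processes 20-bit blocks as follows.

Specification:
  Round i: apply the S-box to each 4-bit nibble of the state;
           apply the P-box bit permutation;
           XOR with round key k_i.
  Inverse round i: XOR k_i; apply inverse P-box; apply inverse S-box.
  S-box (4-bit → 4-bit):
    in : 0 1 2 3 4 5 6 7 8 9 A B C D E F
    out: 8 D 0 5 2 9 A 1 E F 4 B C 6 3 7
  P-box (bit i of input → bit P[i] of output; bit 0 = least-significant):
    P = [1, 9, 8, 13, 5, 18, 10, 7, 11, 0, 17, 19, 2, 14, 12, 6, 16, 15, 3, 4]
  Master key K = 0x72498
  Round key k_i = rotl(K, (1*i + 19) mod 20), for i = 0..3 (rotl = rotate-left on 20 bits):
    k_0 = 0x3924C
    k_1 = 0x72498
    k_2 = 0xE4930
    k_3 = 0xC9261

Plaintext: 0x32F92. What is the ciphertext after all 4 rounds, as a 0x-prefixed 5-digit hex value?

0xD8F9C

s_0 = plaintext = 0x32F92
s_1 = Round(s_0, k_0) = 0x49EE5
s_2 = Round(s_1, k_1) = 0x3DCFF
s_3 = Round(s_2, k_2) = 0x11E1A
s_4 = Round(s_3, k_3) = 0xD8F9C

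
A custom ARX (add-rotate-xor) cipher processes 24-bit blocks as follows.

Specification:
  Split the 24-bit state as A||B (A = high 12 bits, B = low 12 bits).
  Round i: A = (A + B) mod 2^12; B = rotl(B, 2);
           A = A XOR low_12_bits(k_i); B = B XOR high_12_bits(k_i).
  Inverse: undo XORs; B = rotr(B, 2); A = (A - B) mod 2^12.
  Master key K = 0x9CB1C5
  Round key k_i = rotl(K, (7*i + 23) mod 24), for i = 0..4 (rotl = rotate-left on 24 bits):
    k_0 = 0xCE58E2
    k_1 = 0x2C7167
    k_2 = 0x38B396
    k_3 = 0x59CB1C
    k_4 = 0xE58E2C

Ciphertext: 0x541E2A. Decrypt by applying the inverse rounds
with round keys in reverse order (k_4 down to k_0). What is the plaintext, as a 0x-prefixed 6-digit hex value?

s_0 = ciphertext = 0x541E2A
s_1 = InvRound(s_0, k_4) = 0x35181C
s_2 = InvRound(s_1, k_3) = 0x4ED360
s_3 = InvRound(s_2, k_2) = 0xB41C3A
s_4 = InvRound(s_3, k_1) = 0x2677BF
s_5 = InvRound(s_4, k_0) = 0xFAFAD6

0xFAFAD6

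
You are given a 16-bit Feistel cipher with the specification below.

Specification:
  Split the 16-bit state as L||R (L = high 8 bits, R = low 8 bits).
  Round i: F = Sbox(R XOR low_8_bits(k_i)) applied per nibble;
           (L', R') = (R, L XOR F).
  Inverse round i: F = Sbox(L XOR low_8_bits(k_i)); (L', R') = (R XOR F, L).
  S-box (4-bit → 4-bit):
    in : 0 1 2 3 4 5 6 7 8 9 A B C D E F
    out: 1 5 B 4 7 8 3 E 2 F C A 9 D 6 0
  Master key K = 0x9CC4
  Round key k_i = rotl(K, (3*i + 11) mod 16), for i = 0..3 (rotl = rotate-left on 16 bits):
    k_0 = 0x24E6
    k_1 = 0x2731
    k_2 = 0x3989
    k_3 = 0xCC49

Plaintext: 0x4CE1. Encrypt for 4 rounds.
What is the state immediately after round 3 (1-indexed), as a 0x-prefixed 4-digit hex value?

0xD5DB

s_0 = plaintext = 0x4CE1
s_1 = Round(s_0, k_0) = 0xE152
s_2 = Round(s_1, k_1) = 0x52D5
s_3 = Round(s_2, k_2) = 0xD5DB
s_4 = Round(s_3, k_3) = 0xDB2E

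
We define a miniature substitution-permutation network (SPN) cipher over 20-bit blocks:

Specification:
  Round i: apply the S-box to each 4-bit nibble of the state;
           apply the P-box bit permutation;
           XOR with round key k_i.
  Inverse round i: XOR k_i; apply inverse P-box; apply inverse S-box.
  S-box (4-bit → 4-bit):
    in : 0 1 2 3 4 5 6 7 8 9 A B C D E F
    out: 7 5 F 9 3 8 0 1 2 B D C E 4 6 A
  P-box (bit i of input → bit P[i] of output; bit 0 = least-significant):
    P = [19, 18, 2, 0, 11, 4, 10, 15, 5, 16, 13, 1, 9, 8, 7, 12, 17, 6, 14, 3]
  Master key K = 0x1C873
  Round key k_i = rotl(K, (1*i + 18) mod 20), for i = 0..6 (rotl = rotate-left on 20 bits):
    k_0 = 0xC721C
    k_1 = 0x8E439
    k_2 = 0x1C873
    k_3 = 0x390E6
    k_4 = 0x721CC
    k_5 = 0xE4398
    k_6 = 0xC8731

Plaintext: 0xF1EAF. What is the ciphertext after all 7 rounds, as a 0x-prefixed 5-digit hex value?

s_0 = plaintext = 0xF1EAF
s_1 = Round(s_0, k_0) = 0x9DCD5
s_2 = Round(s_1, k_1) = 0xBC0F2
s_3 = Round(s_2, k_2) = 0xC39CE
s_4 = Round(s_3, k_3) = 0x64698
s_5 = Round(s_4, k_4) = 0x3AADC
s_6 = Round(s_5, k_5) = 0x87537
s_7 = Round(s_6, k_6) = 0x40D73

0x40D73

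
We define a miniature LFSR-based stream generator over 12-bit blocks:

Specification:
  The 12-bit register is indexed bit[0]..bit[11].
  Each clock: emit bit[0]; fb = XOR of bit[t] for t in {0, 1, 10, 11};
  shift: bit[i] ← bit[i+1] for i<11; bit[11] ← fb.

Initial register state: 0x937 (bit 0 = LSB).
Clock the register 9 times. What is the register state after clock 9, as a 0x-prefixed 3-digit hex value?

reg_0 = 0x937
clock 1: out=1, reg = 0xC9B
clock 2: out=1, reg = 0x64D
clock 3: out=1, reg = 0x326
clock 4: out=0, reg = 0x993
clock 5: out=1, reg = 0xCC9
clock 6: out=1, reg = 0xE64
clock 7: out=0, reg = 0x732
clock 8: out=0, reg = 0x399
clock 9: out=1, reg = 0x9CC

0x9CC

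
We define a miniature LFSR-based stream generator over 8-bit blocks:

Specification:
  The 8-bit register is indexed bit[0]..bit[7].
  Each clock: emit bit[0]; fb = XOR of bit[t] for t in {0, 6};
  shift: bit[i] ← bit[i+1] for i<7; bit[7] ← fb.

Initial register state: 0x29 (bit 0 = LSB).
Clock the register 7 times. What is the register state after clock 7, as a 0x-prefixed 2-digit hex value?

reg_0 = 0x29
clock 1: out=1, reg = 0x94
clock 2: out=0, reg = 0x4A
clock 3: out=0, reg = 0xA5
clock 4: out=1, reg = 0xD2
clock 5: out=0, reg = 0xE9
clock 6: out=1, reg = 0x74
clock 7: out=0, reg = 0xBA

0xBA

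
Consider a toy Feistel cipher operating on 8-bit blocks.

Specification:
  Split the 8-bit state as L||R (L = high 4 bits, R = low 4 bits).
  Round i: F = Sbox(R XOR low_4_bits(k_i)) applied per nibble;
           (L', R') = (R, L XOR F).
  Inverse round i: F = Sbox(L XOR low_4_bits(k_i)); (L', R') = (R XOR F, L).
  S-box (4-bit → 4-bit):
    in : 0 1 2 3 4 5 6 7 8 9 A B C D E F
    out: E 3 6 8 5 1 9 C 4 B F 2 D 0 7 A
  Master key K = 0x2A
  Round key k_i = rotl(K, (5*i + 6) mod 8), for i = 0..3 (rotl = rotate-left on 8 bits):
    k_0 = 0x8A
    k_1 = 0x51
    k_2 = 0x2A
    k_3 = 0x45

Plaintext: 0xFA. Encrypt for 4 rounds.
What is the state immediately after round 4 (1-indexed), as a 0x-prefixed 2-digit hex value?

0x6C

s_0 = plaintext = 0xFA
s_1 = Round(s_0, k_0) = 0xA1
s_2 = Round(s_1, k_1) = 0x14
s_3 = Round(s_2, k_2) = 0x46
s_4 = Round(s_3, k_3) = 0x6C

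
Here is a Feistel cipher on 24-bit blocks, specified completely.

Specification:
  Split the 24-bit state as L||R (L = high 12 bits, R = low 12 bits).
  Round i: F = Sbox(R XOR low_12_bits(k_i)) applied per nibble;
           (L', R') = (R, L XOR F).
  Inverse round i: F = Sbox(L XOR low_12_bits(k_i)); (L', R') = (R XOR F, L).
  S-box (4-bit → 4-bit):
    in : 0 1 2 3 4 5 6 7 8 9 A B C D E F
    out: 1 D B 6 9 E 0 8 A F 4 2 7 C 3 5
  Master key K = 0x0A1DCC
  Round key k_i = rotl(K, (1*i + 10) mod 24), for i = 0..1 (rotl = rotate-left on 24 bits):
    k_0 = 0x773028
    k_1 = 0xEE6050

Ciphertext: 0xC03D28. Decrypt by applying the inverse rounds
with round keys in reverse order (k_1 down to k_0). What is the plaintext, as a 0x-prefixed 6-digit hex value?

s_0 = ciphertext = 0xC03D28
s_1 = InvRound(s_0, k_1) = 0xACEC03
s_2 = InvRound(s_1, k_0) = 0x833ACE

0x833ACE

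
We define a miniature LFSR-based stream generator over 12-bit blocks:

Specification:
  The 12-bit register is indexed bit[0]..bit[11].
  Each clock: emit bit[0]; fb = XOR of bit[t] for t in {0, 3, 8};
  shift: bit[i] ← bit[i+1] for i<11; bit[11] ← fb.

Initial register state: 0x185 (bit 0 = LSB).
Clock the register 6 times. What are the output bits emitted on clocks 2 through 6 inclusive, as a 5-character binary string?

reg_0 = 0x185
clock 1: out=1, reg = 0x0C2
clock 2: out=0, reg = 0x061
clock 3: out=1, reg = 0x830
clock 4: out=0, reg = 0x418
clock 5: out=0, reg = 0xA0C
clock 6: out=0, reg = 0xD06

01000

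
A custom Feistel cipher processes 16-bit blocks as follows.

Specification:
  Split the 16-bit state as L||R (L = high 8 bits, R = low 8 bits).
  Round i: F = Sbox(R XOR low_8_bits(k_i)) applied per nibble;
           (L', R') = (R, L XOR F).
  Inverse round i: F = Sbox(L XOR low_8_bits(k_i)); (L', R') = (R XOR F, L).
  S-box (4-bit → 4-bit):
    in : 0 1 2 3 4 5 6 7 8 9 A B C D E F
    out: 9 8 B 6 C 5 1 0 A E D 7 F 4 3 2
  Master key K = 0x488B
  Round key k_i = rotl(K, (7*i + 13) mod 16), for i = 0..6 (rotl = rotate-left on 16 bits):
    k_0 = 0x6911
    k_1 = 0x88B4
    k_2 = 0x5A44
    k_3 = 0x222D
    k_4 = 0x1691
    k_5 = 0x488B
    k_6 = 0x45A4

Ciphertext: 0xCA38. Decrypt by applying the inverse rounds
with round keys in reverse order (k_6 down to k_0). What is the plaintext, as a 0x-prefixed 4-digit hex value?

s_0 = ciphertext = 0xCA38
s_1 = InvRound(s_0, k_6) = 0x2BCA
s_2 = InvRound(s_1, k_5) = 0x132B
s_3 = InvRound(s_2, k_4) = 0x8013
s_4 = InvRound(s_3, k_3) = 0xC780
s_5 = InvRound(s_4, k_2) = 0x26C7
s_6 = InvRound(s_5, k_1) = 0x2C26
s_7 = InvRound(s_6, k_0) = 0x422C

0x422C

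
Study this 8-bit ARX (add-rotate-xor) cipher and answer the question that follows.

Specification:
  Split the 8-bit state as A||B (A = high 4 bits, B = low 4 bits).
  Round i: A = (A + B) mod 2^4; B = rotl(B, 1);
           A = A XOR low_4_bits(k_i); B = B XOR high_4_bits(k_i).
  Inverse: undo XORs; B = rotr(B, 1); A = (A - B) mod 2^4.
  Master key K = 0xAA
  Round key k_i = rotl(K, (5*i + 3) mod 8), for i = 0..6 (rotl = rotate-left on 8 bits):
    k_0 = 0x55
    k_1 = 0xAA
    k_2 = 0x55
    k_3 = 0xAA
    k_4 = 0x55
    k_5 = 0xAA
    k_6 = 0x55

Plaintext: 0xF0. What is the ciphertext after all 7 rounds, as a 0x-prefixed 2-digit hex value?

0x05

s_0 = plaintext = 0xF0
s_1 = Round(s_0, k_0) = 0xA5
s_2 = Round(s_1, k_1) = 0x50
s_3 = Round(s_2, k_2) = 0x05
s_4 = Round(s_3, k_3) = 0xF0
s_5 = Round(s_4, k_4) = 0xA5
s_6 = Round(s_5, k_5) = 0x50
s_7 = Round(s_6, k_6) = 0x05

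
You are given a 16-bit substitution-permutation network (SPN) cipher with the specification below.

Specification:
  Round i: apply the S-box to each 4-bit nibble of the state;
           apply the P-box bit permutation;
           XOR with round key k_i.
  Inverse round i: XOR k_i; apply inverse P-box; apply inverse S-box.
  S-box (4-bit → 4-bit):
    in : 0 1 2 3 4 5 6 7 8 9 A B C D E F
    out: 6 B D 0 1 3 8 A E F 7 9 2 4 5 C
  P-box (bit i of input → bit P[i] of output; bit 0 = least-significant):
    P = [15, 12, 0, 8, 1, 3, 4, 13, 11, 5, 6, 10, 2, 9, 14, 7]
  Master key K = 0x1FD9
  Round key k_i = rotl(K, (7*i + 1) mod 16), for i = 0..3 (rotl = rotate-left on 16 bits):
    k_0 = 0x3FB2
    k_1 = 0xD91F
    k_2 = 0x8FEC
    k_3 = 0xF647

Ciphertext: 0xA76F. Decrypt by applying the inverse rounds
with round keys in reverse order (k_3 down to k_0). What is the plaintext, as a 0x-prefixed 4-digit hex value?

s_0 = ciphertext = 0xA76F
s_1 = InvRound(s_0, k_3) = 0xDCC7
s_2 = InvRound(s_1, k_2) = 0x0C58
s_3 = InvRound(s_2, k_1) = 0xEF49
s_4 = InvRound(s_3, k_0) = 0xF0AA

0xF0AA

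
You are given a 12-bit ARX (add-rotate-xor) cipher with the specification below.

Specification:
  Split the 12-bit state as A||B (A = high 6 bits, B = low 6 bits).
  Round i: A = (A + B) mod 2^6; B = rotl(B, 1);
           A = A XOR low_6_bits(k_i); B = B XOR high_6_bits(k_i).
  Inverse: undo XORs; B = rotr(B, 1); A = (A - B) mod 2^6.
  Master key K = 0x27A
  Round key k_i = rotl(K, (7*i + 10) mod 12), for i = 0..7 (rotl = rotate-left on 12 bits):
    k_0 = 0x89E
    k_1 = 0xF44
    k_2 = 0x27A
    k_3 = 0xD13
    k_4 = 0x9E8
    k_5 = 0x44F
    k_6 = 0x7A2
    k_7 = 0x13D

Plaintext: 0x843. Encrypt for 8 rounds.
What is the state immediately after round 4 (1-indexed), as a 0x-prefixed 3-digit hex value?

0x1F5

s_0 = plaintext = 0x843
s_1 = Round(s_0, k_0) = 0xEA4
s_2 = Round(s_1, k_1) = 0x6B4
s_3 = Round(s_2, k_2) = 0xD20
s_4 = Round(s_3, k_3) = 0x1F5
s_5 = Round(s_4, k_4) = 0x50C
s_6 = Round(s_5, k_5) = 0xBC9
s_7 = Round(s_6, k_6) = 0x68C
s_8 = Round(s_7, k_7) = 0x6DC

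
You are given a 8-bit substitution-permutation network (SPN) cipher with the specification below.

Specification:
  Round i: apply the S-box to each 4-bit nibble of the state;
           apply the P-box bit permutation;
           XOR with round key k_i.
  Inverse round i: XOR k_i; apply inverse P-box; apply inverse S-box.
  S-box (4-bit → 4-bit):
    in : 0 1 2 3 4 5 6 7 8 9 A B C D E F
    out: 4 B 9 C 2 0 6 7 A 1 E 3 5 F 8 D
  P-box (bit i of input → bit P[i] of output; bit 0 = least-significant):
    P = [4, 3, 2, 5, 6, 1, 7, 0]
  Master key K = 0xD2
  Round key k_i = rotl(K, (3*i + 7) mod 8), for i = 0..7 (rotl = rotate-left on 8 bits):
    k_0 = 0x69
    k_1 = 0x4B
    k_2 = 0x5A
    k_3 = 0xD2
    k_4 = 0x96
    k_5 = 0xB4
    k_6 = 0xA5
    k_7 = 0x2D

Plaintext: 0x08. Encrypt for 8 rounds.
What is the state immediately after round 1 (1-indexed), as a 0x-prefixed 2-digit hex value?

0xC1

s_0 = plaintext = 0x08
s_1 = Round(s_0, k_0) = 0xC1
s_2 = Round(s_1, k_1) = 0xB3
s_3 = Round(s_2, k_2) = 0x3C
s_4 = Round(s_3, k_3) = 0x47
s_5 = Round(s_4, k_4) = 0x88
s_6 = Round(s_5, k_5) = 0x9F
s_7 = Round(s_6, k_6) = 0xD1
s_8 = Round(s_7, k_7) = 0xD6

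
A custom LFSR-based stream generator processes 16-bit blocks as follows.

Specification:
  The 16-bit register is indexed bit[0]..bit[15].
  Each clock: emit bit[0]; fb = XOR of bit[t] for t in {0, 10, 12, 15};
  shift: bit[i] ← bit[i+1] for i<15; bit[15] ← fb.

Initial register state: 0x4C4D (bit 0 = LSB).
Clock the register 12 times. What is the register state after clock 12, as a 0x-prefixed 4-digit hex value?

0xF964

reg_0 = 0x4C4D
clock 1: out=1, reg = 0x2626
clock 2: out=0, reg = 0x9313
clock 3: out=1, reg = 0xC989
clock 4: out=1, reg = 0x64C4
clock 5: out=0, reg = 0xB262
clock 6: out=0, reg = 0x5931
clock 7: out=1, reg = 0x2C98
clock 8: out=0, reg = 0x964C
clock 9: out=0, reg = 0xCB26
clock 10: out=0, reg = 0xE593
clock 11: out=1, reg = 0xF2C9
clock 12: out=1, reg = 0xF964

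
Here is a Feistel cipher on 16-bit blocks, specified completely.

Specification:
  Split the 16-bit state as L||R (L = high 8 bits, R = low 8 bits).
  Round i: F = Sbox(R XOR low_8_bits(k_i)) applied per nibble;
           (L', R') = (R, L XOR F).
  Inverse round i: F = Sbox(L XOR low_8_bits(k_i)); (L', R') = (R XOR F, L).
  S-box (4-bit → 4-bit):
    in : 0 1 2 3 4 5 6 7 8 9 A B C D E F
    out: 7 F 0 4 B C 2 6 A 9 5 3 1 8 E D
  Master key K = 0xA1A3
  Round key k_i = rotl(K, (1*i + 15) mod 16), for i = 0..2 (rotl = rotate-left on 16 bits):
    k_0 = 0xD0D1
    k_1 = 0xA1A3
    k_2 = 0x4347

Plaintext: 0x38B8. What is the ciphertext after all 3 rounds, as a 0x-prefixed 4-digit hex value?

s_0 = plaintext = 0x38B8
s_1 = Round(s_0, k_0) = 0xB811
s_2 = Round(s_1, k_1) = 0x1188
s_3 = Round(s_2, k_2) = 0x880C

0x880C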